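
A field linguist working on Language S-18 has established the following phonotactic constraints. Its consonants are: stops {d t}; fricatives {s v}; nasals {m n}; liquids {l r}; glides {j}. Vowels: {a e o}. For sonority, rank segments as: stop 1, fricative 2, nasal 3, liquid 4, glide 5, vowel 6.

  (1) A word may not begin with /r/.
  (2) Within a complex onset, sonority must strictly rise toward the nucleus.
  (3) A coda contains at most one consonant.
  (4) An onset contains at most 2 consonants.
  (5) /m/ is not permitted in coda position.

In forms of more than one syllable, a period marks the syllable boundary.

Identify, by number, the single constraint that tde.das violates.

2

tde.das: syllable 1 onset /td/: /t/ (stop, 1) → /d/ (stop, 1) does not rise.
This is a violation of constraint 2: "Within a complex onset, sonority must strictly rise toward the nucleus."
The remaining constraints (1, 3, 4, 5) are satisfied.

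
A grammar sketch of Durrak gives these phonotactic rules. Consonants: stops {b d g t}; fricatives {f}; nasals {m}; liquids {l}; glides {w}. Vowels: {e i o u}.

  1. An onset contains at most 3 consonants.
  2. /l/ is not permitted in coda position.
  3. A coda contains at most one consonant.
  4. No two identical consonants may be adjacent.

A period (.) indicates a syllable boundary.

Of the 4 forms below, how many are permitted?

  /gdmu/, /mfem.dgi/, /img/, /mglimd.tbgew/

/gdmu/ — σ1 onset /gdm/ (3C), coda /∅/ ok → permitted
/mfem.dgi/ — σ1 onset /mf/ (2C), coda /m/ ok; σ2 onset /dg/ (2C), coda /∅/ ok → permitted
/img/ — violates constraint 3: syllable 1 coda /mg/ has 2 consonants (> 1) → not permitted
/mglimd.tbgew/ — violates constraint 3: syllable 1 coda /md/ has 2 consonants (> 1) → not permitted
Permitted: /gdmu/, /mfem.dgi/ → 2.

2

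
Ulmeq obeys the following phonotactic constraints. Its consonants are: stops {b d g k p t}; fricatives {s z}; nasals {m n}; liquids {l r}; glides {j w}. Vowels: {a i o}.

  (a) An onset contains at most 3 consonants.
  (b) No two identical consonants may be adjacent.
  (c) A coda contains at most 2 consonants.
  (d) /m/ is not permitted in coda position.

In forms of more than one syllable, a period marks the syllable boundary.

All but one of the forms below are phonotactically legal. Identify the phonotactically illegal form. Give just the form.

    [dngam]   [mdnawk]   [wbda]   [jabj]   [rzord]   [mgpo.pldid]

[dngam]

[dngam] — violates constraint (d): syllable 1 coda contains /m/ → phonotactically illegal
[mdnawk] — σ1 onset /mdn/ (3C), coda /wk/ (2C) ok → phonotactically legal
[wbda] — σ1 onset /wbd/ (3C), coda /∅/ ok → phonotactically legal
[jabj] — σ1 onset /j/, coda /bj/ (2C) ok → phonotactically legal
[rzord] — σ1 onset /rz/ (2C), coda /rd/ (2C) ok → phonotactically legal
[mgpo.pldid] — σ1 onset /mgp/ (3C), coda /∅/ ok; σ2 onset /pld/ (3C), coda /d/ ok → phonotactically legal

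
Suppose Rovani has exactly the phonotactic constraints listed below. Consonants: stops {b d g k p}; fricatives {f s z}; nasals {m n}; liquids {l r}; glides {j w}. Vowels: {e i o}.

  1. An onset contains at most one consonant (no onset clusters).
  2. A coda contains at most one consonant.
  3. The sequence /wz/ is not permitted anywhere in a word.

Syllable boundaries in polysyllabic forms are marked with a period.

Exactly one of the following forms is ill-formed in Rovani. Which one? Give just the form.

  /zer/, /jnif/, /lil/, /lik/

/zer/ — σ1 onset /z/, coda /r/ ok → well-formed
/jnif/ — violates constraint 1: syllable 1 onset /jn/ has 2 consonants (> 1) → ill-formed
/lil/ — σ1 onset /l/, coda /l/ ok → well-formed
/lik/ — σ1 onset /l/, coda /k/ ok → well-formed

/jnif/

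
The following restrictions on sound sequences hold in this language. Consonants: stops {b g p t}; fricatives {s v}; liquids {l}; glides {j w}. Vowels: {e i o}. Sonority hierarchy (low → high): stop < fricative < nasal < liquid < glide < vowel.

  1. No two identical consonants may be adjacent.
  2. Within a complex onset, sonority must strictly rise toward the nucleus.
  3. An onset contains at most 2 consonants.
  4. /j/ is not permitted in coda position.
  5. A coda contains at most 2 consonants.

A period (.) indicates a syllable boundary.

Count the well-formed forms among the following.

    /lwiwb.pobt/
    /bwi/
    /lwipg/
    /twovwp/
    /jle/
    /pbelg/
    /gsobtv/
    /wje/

/lwiwb.pobt/ — σ1 onset /lw/ (4→5 rises), coda /wb/ (2C) ok; σ2 onset /p/, coda /bt/ (2C) ok → well-formed
/bwi/ — σ1 onset /bw/ (1→5 rises), coda /∅/ ok → well-formed
/lwipg/ — σ1 onset /lw/ (4→5 rises), coda /pg/ (2C) ok → well-formed
/twovwp/ — violates constraint 5: syllable 1 coda /vwp/ has 3 consonants (> 2) → ill-formed
/jle/ — violates constraint 2: syllable 1 onset /jl/: /j/ (glide, 5) → /l/ (liquid, 4) does not rise → ill-formed
/pbelg/ — violates constraint 2: syllable 1 onset /pb/: /p/ (stop, 1) → /b/ (stop, 1) does not rise → ill-formed
/gsobtv/ — violates constraint 5: syllable 1 coda /btv/ has 3 consonants (> 2) → ill-formed
/wje/ — violates constraint 2: syllable 1 onset /wj/: /w/ (glide, 5) → /j/ (glide, 5) does not rise → ill-formed
Well-formed: /lwiwb.pobt/, /bwi/, /lwipg/ → 3.

3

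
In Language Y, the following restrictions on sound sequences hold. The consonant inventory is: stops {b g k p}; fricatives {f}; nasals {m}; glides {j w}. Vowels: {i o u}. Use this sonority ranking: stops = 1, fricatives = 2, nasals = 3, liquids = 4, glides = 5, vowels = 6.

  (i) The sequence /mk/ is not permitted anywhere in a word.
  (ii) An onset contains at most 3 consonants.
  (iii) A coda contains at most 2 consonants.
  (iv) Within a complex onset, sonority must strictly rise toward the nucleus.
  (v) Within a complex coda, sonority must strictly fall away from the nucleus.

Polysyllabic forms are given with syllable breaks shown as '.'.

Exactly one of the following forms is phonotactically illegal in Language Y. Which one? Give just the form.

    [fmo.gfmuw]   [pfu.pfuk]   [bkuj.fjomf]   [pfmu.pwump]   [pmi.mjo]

[bkuj.fjomf]

[fmo.gfmuw] — σ1 onset /fm/ (2→3 rises), coda /∅/ ok; σ2 onset /gfm/ (1→2→3 rises), coda /w/ ok → phonotactically legal
[pfu.pfuk] — σ1 onset /pf/ (1→2 rises), coda /∅/ ok; σ2 onset /pf/ (1→2 rises), coda /k/ ok → phonotactically legal
[bkuj.fjomf] — violates constraint (iv): syllable 1 onset /bk/: /b/ (stop, 1) → /k/ (stop, 1) does not rise → phonotactically illegal
[pfmu.pwump] — σ1 onset /pfm/ (1→2→3 rises), coda /∅/ ok; σ2 onset /pw/ (1→5 rises), coda /mp/ (3→1 falls) ok → phonotactically legal
[pmi.mjo] — σ1 onset /pm/ (1→3 rises), coda /∅/ ok; σ2 onset /mj/ (3→5 rises), coda /∅/ ok → phonotactically legal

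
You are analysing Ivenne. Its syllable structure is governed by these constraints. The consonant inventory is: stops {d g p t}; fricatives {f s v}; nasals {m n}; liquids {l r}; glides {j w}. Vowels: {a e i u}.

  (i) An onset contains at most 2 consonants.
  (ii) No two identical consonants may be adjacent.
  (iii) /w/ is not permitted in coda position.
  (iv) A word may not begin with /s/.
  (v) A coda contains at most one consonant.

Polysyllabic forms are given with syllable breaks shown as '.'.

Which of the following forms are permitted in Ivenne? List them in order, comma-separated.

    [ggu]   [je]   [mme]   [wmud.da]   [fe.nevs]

[ggu] — violates constraint (ii): adjacent identical consonants /gg/ → not permitted
[je] — σ1 onset /j/, coda /∅/ ok → permitted
[mme] — violates constraint (ii): adjacent identical consonants /mm/ → not permitted
[wmud.da] — violates constraint (ii): adjacent identical consonants /dd/ → not permitted
[fe.nevs] — violates constraint (v): syllable 2 coda /vs/ has 2 consonants (> 1) → not permitted

[je]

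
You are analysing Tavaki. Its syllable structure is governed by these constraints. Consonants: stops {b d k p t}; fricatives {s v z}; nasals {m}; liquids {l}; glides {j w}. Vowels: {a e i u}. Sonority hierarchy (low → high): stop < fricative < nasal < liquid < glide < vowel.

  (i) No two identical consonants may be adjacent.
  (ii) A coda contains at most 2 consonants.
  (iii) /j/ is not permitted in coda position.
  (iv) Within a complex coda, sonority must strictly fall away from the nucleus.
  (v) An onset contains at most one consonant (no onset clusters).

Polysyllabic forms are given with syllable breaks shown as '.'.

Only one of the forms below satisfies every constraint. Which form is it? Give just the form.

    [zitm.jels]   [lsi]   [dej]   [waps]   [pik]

[pik]

[zitm.jels] — violates constraint (iv): syllable 1 coda /tm/: /t/ (stop, 1) → /m/ (nasal, 3) does not fall → ill-formed
[lsi] — violates constraint (v): syllable 1 onset /ls/ has 2 consonants (> 1) → ill-formed
[dej] — violates constraint (iii): syllable 1 coda contains /j/ → ill-formed
[waps] — violates constraint (iv): syllable 1 coda /ps/: /p/ (stop, 1) → /s/ (fricative, 2) does not fall → ill-formed
[pik] — σ1 onset /p/, coda /k/ ok → well-formed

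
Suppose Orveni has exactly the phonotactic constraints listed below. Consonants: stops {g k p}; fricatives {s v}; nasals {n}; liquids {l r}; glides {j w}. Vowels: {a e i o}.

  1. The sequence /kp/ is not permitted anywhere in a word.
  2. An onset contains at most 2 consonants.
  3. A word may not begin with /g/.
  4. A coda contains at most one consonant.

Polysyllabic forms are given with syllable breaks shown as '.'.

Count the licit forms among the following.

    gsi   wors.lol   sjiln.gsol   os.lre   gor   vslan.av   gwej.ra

1

gsi — violates constraint 3: word begins with /g/ → illicit
wors.lol — violates constraint 4: syllable 1 coda /rs/ has 2 consonants (> 1) → illicit
sjiln.gsol — violates constraint 4: syllable 1 coda /ln/ has 2 consonants (> 1) → illicit
os.lre — σ1 onset /∅/, coda /s/ ok; σ2 onset /lr/ (2C), coda /∅/ ok → licit
gor — violates constraint 3: word begins with /g/ → illicit
vslan.av — violates constraint 2: syllable 1 onset /vsl/ has 3 consonants (> 2) → illicit
gwej.ra — violates constraint 3: word begins with /g/ → illicit
Licit: os.lre → 1.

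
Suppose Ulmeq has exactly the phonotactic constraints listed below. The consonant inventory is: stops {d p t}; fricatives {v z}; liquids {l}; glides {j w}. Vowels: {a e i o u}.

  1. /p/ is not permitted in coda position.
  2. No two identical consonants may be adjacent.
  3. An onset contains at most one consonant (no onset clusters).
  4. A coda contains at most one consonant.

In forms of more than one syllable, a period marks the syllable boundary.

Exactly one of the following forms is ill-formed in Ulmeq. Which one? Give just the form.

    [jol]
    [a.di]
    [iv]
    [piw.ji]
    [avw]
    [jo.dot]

[jol] — σ1 onset /j/, coda /l/ ok → well-formed
[a.di] — σ1 onset /∅/, coda /∅/ ok; σ2 onset /d/, coda /∅/ ok → well-formed
[iv] — σ1 onset /∅/, coda /v/ ok → well-formed
[piw.ji] — σ1 onset /p/, coda /w/ ok; σ2 onset /j/, coda /∅/ ok → well-formed
[avw] — violates constraint 4: syllable 1 coda /vw/ has 2 consonants (> 1) → ill-formed
[jo.dot] — σ1 onset /j/, coda /∅/ ok; σ2 onset /d/, coda /t/ ok → well-formed

[avw]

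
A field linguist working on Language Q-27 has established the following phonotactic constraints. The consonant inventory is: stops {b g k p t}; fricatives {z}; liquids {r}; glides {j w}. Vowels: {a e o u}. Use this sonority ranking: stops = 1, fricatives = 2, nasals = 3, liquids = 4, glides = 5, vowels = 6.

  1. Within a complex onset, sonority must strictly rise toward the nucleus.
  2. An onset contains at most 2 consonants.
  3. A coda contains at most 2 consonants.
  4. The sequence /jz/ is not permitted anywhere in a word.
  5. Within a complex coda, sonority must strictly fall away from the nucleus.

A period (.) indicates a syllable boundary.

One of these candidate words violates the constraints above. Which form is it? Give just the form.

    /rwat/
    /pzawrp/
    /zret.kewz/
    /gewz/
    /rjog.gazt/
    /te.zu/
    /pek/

/pzawrp/

/rwat/ — σ1 onset /rw/ (4→5 rises), coda /t/ ok → well-formed
/pzawrp/ — violates constraint 3: syllable 1 coda /wrp/ has 3 consonants (> 2) → ill-formed
/zret.kewz/ — σ1 onset /zr/ (2→4 rises), coda /t/ ok; σ2 onset /k/, coda /wz/ (5→2 falls) ok → well-formed
/gewz/ — σ1 onset /g/, coda /wz/ (5→2 falls) ok → well-formed
/rjog.gazt/ — σ1 onset /rj/ (4→5 rises), coda /g/ ok; σ2 onset /g/, coda /zt/ (2→1 falls) ok → well-formed
/te.zu/ — σ1 onset /t/, coda /∅/ ok; σ2 onset /z/, coda /∅/ ok → well-formed
/pek/ — σ1 onset /p/, coda /k/ ok → well-formed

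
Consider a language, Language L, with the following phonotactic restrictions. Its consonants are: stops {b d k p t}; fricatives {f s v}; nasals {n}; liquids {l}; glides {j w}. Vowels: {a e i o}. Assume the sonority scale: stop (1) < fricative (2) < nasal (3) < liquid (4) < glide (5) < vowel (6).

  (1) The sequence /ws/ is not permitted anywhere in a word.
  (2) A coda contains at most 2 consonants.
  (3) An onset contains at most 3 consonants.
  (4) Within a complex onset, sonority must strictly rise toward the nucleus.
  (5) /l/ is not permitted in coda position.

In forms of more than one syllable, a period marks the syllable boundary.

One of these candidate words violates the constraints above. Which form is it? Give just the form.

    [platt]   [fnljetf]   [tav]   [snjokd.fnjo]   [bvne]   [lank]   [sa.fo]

[fnljetf]

[platt] — σ1 onset /pl/ (1→4 rises), coda /tt/ (2C) ok → well-formed
[fnljetf] — violates constraint 3: syllable 1 onset /fnlj/ has 4 consonants (> 3) → ill-formed
[tav] — σ1 onset /t/, coda /v/ ok → well-formed
[snjokd.fnjo] — σ1 onset /snj/ (2→3→5 rises), coda /kd/ (2C) ok; σ2 onset /fnj/ (2→3→5 rises), coda /∅/ ok → well-formed
[bvne] — σ1 onset /bvn/ (1→2→3 rises), coda /∅/ ok → well-formed
[lank] — σ1 onset /l/, coda /nk/ (2C) ok → well-formed
[sa.fo] — σ1 onset /s/, coda /∅/ ok; σ2 onset /f/, coda /∅/ ok → well-formed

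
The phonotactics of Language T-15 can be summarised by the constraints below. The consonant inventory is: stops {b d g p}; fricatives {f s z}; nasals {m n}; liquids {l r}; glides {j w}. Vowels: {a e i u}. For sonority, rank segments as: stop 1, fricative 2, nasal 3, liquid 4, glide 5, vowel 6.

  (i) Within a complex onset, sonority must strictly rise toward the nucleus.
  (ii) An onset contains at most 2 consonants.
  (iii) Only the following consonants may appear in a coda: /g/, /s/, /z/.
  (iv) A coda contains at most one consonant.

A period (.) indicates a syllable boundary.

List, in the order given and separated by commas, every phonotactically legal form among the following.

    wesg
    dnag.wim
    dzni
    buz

buz

wesg — violates constraint (iv): syllable 1 coda /sg/ has 2 consonants (> 1) → phonotactically illegal
dnag.wim — violates constraint (iii): syllable 2 coda contains /m/, which is not a licensed coda consonant → phonotactically illegal
dzni — violates constraint (ii): syllable 1 onset /dzn/ has 3 consonants (> 2) → phonotactically illegal
buz — σ1 onset /b/, coda /z/ ok → phonotactically legal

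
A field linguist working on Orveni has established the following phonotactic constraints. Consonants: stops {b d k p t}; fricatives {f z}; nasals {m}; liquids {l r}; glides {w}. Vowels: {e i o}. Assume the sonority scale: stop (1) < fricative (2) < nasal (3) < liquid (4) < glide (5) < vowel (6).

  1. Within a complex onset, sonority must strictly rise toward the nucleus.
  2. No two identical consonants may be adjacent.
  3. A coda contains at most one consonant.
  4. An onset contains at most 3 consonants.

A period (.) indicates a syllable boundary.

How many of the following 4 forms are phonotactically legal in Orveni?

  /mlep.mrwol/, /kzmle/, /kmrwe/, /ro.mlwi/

2

/mlep.mrwol/ — σ1 onset /ml/ (3→4 rises), coda /p/ ok; σ2 onset /mrw/ (3→4→5 rises), coda /l/ ok → phonotactically legal
/kzmle/ — violates constraint 4: syllable 1 onset /kzml/ has 4 consonants (> 3) → phonotactically illegal
/kmrwe/ — violates constraint 4: syllable 1 onset /kmrw/ has 4 consonants (> 3) → phonotactically illegal
/ro.mlwi/ — σ1 onset /r/, coda /∅/ ok; σ2 onset /mlw/ (3→4→5 rises), coda /∅/ ok → phonotactically legal
Phonotactically legal: /mlep.mrwol/, /ro.mlwi/ → 2.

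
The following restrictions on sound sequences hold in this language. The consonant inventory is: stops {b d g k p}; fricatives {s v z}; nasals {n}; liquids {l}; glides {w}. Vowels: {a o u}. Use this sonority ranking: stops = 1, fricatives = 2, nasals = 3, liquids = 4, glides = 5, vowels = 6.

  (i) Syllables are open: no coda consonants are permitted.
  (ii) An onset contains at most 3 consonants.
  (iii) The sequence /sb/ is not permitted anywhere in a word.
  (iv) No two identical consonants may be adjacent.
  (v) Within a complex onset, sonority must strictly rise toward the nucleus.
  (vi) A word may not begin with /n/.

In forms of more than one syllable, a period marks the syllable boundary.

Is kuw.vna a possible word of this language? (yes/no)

kuw.vna — violates constraint (i): syllable 1 coda /w/ has 1 consonant (> 0) → ill-formed

no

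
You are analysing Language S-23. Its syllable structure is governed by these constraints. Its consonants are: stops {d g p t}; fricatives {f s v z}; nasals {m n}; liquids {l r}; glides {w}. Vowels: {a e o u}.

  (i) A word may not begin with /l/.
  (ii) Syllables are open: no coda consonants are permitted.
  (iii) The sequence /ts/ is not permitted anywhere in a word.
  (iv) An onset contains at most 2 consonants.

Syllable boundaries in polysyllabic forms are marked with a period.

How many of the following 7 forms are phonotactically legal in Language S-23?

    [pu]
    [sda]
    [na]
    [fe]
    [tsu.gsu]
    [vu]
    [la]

5

[pu] — σ1 onset /p/, coda /∅/ ok → phonotactically legal
[sda] — σ1 onset /sd/ (2C), coda /∅/ ok → phonotactically legal
[na] — σ1 onset /n/, coda /∅/ ok → phonotactically legal
[fe] — σ1 onset /f/, coda /∅/ ok → phonotactically legal
[tsu.gsu] — violates constraint (iii): contains banned sequence /ts/ → phonotactically illegal
[vu] — σ1 onset /v/, coda /∅/ ok → phonotactically legal
[la] — violates constraint (i): word begins with /l/ → phonotactically illegal
Phonotactically legal: [pu], [sda], [na], [fe], [vu] → 5.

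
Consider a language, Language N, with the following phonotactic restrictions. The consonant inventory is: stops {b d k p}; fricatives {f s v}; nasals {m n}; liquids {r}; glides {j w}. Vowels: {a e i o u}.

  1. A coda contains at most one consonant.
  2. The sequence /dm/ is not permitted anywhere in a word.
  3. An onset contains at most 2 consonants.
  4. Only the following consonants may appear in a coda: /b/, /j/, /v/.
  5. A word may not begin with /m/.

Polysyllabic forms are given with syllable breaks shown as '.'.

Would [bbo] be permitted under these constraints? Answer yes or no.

[bbo] — σ1 onset /bb/ (2C), coda /∅/ ok → permitted

yes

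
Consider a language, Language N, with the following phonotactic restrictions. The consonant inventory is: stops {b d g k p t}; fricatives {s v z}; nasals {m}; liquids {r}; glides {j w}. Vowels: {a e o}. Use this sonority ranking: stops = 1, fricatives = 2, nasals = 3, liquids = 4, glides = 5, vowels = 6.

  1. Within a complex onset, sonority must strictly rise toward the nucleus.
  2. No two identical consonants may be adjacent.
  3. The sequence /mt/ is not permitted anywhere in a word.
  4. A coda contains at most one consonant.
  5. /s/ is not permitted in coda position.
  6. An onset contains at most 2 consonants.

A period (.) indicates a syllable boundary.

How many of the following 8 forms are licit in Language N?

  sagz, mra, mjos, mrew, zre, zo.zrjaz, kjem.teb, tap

4

sagz — violates constraint 4: syllable 1 coda /gz/ has 2 consonants (> 1) → illicit
mra — σ1 onset /mr/ (3→4 rises), coda /∅/ ok → licit
mjos — violates constraint 5: syllable 1 coda contains /s/ → illicit
mrew — σ1 onset /mr/ (3→4 rises), coda /w/ ok → licit
zre — σ1 onset /zr/ (2→4 rises), coda /∅/ ok → licit
zo.zrjaz — violates constraint 6: syllable 2 onset /zrj/ has 3 consonants (> 2) → illicit
kjem.teb — violates constraint 3: contains banned sequence /mt/ → illicit
tap — σ1 onset /t/, coda /p/ ok → licit
Licit: mra, mrew, zre, tap → 4.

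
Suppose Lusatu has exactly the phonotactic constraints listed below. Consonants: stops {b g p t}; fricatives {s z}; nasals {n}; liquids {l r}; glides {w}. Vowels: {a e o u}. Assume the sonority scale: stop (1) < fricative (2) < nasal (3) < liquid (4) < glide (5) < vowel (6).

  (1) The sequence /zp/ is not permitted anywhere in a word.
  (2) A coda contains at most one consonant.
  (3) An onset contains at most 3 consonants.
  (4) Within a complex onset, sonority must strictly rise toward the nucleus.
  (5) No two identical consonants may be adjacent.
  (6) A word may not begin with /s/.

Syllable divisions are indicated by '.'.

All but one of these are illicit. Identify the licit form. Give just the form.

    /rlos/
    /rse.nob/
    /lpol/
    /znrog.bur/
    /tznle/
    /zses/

/znrog.bur/

/rlos/ — violates constraint 4: syllable 1 onset /rl/: /r/ (liquid, 4) → /l/ (liquid, 4) does not rise → illicit
/rse.nob/ — violates constraint 4: syllable 1 onset /rs/: /r/ (liquid, 4) → /s/ (fricative, 2) does not rise → illicit
/lpol/ — violates constraint 4: syllable 1 onset /lp/: /l/ (liquid, 4) → /p/ (stop, 1) does not rise → illicit
/znrog.bur/ — σ1 onset /znr/ (2→3→4 rises), coda /g/ ok; σ2 onset /b/, coda /r/ ok → licit
/tznle/ — violates constraint 3: syllable 1 onset /tznl/ has 4 consonants (> 3) → illicit
/zses/ — violates constraint 4: syllable 1 onset /zs/: /z/ (fricative, 2) → /s/ (fricative, 2) does not rise → illicit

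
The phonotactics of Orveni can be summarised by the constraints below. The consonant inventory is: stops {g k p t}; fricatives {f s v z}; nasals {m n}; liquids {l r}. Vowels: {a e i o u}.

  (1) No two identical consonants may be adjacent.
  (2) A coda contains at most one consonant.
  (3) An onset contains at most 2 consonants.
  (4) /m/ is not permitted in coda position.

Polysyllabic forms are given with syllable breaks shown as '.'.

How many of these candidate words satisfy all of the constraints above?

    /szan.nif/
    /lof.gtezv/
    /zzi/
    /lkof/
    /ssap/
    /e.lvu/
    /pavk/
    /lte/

3

/szan.nif/ — violates constraint 1: adjacent identical consonants /nn/ → illicit
/lof.gtezv/ — violates constraint 2: syllable 2 coda /zv/ has 2 consonants (> 1) → illicit
/zzi/ — violates constraint 1: adjacent identical consonants /zz/ → illicit
/lkof/ — σ1 onset /lk/ (2C), coda /f/ ok → licit
/ssap/ — violates constraint 1: adjacent identical consonants /ss/ → illicit
/e.lvu/ — σ1 onset /∅/, coda /∅/ ok; σ2 onset /lv/ (2C), coda /∅/ ok → licit
/pavk/ — violates constraint 2: syllable 1 coda /vk/ has 2 consonants (> 1) → illicit
/lte/ — σ1 onset /lt/ (2C), coda /∅/ ok → licit
Licit: /lkof/, /e.lvu/, /lte/ → 3.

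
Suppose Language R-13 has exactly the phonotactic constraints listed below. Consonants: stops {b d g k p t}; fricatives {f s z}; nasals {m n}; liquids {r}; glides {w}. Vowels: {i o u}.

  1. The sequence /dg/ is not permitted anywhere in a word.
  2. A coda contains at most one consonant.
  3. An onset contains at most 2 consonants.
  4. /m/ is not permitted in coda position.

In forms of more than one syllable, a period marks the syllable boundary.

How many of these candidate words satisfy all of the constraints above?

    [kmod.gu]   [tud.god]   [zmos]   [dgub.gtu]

1

[kmod.gu] — violates constraint 1: contains banned sequence /dg/ → not permitted
[tud.god] — violates constraint 1: contains banned sequence /dg/ → not permitted
[zmos] — σ1 onset /zm/ (2C), coda /s/ ok → permitted
[dgub.gtu] — violates constraint 1: contains banned sequence /dg/ → not permitted
Permitted: [zmos] → 1.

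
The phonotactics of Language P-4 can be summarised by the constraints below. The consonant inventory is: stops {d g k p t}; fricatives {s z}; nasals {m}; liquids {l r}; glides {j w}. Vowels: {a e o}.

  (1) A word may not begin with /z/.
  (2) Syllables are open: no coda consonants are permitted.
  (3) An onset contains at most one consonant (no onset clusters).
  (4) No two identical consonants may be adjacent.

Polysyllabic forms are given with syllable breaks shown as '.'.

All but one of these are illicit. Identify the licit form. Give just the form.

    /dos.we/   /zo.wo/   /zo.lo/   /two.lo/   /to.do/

/dos.we/ — violates constraint 2: syllable 1 coda /s/ has 1 consonant (> 0) → illicit
/zo.wo/ — violates constraint 1: word begins with /z/ → illicit
/zo.lo/ — violates constraint 1: word begins with /z/ → illicit
/two.lo/ — violates constraint 3: syllable 1 onset /tw/ has 2 consonants (> 1) → illicit
/to.do/ — σ1 onset /t/, coda /∅/ ok; σ2 onset /d/, coda /∅/ ok → licit

/to.do/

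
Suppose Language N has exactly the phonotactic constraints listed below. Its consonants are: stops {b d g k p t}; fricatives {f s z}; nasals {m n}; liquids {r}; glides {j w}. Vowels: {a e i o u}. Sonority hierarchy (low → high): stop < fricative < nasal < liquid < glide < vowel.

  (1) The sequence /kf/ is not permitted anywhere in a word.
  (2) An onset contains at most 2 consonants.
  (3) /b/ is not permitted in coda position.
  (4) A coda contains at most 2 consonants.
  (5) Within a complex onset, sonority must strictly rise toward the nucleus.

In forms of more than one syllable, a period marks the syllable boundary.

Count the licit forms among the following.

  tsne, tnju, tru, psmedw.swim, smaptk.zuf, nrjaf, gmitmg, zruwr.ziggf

1

tsne — violates constraint 2: syllable 1 onset /tsn/ has 3 consonants (> 2) → illicit
tnju — violates constraint 2: syllable 1 onset /tnj/ has 3 consonants (> 2) → illicit
tru — σ1 onset /tr/ (1→4 rises), coda /∅/ ok → licit
psmedw.swim — violates constraint 2: syllable 1 onset /psm/ has 3 consonants (> 2) → illicit
smaptk.zuf — violates constraint 4: syllable 1 coda /ptk/ has 3 consonants (> 2) → illicit
nrjaf — violates constraint 2: syllable 1 onset /nrj/ has 3 consonants (> 2) → illicit
gmitmg — violates constraint 4: syllable 1 coda /tmg/ has 3 consonants (> 2) → illicit
zruwr.ziggf — violates constraint 4: syllable 2 coda /ggf/ has 3 consonants (> 2) → illicit
Licit: tru → 1.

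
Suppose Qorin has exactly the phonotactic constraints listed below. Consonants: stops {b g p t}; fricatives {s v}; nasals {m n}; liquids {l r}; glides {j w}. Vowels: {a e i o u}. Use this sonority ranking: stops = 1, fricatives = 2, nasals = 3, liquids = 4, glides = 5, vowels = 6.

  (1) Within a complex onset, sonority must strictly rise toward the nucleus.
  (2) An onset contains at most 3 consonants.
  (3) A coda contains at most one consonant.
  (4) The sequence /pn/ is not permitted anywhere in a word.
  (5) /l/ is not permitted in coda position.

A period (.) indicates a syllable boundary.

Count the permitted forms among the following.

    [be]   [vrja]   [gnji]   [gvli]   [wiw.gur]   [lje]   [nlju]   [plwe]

[be] — σ1 onset /b/, coda /∅/ ok → permitted
[vrja] — σ1 onset /vrj/ (2→4→5 rises), coda /∅/ ok → permitted
[gnji] — σ1 onset /gnj/ (1→3→5 rises), coda /∅/ ok → permitted
[gvli] — σ1 onset /gvl/ (1→2→4 rises), coda /∅/ ok → permitted
[wiw.gur] — σ1 onset /w/, coda /w/ ok; σ2 onset /g/, coda /r/ ok → permitted
[lje] — σ1 onset /lj/ (4→5 rises), coda /∅/ ok → permitted
[nlju] — σ1 onset /nlj/ (3→4→5 rises), coda /∅/ ok → permitted
[plwe] — σ1 onset /plw/ (1→4→5 rises), coda /∅/ ok → permitted
Permitted: [be], [vrja], [gnji], [gvli], [wiw.gur], [lje], [nlju], [plwe] → 8.

8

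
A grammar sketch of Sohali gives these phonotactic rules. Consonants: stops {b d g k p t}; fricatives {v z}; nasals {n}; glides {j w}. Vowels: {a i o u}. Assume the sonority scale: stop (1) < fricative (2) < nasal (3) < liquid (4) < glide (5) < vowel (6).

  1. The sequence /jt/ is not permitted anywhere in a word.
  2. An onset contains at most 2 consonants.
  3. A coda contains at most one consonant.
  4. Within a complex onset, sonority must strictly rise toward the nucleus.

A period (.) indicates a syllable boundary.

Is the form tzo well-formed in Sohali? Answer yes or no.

tzo — σ1 onset /tz/ (1→2 rises), coda /∅/ ok → well-formed

yes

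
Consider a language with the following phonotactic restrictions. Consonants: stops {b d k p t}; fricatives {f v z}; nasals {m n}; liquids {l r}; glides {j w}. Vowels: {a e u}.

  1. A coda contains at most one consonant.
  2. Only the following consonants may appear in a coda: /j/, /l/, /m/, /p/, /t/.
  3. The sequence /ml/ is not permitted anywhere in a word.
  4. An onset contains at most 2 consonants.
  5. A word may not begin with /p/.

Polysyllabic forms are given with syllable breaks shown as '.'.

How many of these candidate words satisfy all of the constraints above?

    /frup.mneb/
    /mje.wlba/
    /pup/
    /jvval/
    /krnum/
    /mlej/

0

/frup.mneb/ — violates constraint 2: syllable 2 coda contains /b/, which is not a licensed coda consonant → illicit
/mje.wlba/ — violates constraint 4: syllable 2 onset /wlb/ has 3 consonants (> 2) → illicit
/pup/ — violates constraint 5: word begins with /p/ → illicit
/jvval/ — violates constraint 4: syllable 1 onset /jvv/ has 3 consonants (> 2) → illicit
/krnum/ — violates constraint 4: syllable 1 onset /krn/ has 3 consonants (> 2) → illicit
/mlej/ — violates constraint 3: contains banned sequence /ml/ → illicit
No form is licit → 0.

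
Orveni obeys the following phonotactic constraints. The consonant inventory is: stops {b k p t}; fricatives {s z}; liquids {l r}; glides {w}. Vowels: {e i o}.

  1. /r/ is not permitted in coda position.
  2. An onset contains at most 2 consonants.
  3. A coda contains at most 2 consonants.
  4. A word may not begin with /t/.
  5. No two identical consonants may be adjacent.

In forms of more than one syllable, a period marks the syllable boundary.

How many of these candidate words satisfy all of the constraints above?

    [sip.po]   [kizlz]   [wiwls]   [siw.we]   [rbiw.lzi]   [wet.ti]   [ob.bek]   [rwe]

2

[sip.po] — violates constraint 5: adjacent identical consonants /pp/ → illicit
[kizlz] — violates constraint 3: syllable 1 coda /zlz/ has 3 consonants (> 2) → illicit
[wiwls] — violates constraint 3: syllable 1 coda /wls/ has 3 consonants (> 2) → illicit
[siw.we] — violates constraint 5: adjacent identical consonants /ww/ → illicit
[rbiw.lzi] — σ1 onset /rb/ (2C), coda /w/ ok; σ2 onset /lz/ (2C), coda /∅/ ok → licit
[wet.ti] — violates constraint 5: adjacent identical consonants /tt/ → illicit
[ob.bek] — violates constraint 5: adjacent identical consonants /bb/ → illicit
[rwe] — σ1 onset /rw/ (2C), coda /∅/ ok → licit
Licit: [rbiw.lzi], [rwe] → 2.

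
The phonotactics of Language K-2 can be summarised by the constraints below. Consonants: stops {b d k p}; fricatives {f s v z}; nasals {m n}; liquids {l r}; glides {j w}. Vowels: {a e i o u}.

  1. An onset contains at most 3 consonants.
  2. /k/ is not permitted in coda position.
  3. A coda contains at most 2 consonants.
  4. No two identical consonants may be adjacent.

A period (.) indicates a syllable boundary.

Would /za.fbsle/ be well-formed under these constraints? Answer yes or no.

no

/za.fbsle/ — violates constraint 1: syllable 2 onset /fbsl/ has 4 consonants (> 3) → ill-formed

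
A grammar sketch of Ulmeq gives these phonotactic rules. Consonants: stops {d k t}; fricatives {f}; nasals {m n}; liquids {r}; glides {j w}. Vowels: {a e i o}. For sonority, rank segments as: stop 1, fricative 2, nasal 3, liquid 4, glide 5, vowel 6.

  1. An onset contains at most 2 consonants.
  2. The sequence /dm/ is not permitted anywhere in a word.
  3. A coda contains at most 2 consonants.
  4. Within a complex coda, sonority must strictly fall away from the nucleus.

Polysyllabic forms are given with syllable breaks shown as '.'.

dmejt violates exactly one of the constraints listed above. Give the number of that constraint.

dmejt: contains banned sequence /dm/.
This is a violation of constraint 2: "The sequence /dm/ is not permitted anywhere in a word."
The remaining constraints (1, 3, 4) are satisfied.

2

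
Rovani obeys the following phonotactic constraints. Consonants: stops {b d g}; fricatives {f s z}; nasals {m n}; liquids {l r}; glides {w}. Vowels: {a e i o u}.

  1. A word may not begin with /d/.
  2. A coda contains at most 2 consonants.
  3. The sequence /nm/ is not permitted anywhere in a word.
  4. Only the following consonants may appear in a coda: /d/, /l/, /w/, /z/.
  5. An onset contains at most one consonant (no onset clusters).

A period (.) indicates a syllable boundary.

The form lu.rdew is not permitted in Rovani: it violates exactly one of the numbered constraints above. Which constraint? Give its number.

5

lu.rdew: syllable 2 onset /rd/ has 2 consonants (> 1).
This is a violation of constraint 5: "An onset contains at most one consonant (no onset clusters)."
The remaining constraints (1, 2, 3, 4) are satisfied.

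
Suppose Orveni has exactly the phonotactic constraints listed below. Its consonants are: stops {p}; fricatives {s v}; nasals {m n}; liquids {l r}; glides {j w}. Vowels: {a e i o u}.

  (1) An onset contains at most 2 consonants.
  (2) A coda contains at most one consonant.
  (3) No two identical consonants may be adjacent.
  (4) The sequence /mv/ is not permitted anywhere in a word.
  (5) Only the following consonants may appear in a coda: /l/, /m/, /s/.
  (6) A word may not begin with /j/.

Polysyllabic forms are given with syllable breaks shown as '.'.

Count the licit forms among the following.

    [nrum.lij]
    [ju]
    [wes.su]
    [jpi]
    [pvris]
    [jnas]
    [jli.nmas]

[nrum.lij] — violates constraint 5: syllable 2 coda contains /j/, which is not a licensed coda consonant → illicit
[ju] — violates constraint 6: word begins with /j/ → illicit
[wes.su] — violates constraint 3: adjacent identical consonants /ss/ → illicit
[jpi] — violates constraint 6: word begins with /j/ → illicit
[pvris] — violates constraint 1: syllable 1 onset /pvr/ has 3 consonants (> 2) → illicit
[jnas] — violates constraint 6: word begins with /j/ → illicit
[jli.nmas] — violates constraint 6: word begins with /j/ → illicit
No form is licit → 0.

0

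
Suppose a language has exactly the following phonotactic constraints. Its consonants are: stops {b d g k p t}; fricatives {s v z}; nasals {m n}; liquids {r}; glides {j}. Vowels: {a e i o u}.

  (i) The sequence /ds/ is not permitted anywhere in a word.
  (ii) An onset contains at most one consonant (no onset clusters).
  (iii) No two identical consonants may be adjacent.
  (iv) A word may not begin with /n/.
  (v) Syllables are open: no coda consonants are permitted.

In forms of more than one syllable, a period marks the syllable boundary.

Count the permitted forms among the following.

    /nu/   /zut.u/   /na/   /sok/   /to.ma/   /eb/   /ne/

1

/nu/ — violates constraint (iv): word begins with /n/ → not permitted
/zut.u/ — violates constraint (v): syllable 1 coda /t/ has 1 consonant (> 0) → not permitted
/na/ — violates constraint (iv): word begins with /n/ → not permitted
/sok/ — violates constraint (v): syllable 1 coda /k/ has 1 consonant (> 0) → not permitted
/to.ma/ — σ1 onset /t/, coda /∅/ ok; σ2 onset /m/, coda /∅/ ok → permitted
/eb/ — violates constraint (v): syllable 1 coda /b/ has 1 consonant (> 0) → not permitted
/ne/ — violates constraint (iv): word begins with /n/ → not permitted
Permitted: /to.ma/ → 1.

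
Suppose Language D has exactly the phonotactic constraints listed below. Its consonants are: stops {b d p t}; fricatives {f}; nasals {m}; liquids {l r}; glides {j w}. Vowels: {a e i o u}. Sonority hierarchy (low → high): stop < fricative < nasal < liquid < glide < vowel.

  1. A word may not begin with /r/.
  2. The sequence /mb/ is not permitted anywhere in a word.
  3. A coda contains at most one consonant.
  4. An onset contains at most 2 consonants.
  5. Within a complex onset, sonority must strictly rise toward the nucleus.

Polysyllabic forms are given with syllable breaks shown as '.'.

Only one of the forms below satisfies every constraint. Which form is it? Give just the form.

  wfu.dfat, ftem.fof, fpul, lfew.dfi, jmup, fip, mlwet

fip

wfu.dfat — violates constraint 5: syllable 1 onset /wf/: /w/ (glide, 5) → /f/ (fricative, 2) does not rise → not permitted
ftem.fof — violates constraint 5: syllable 1 onset /ft/: /f/ (fricative, 2) → /t/ (stop, 1) does not rise → not permitted
fpul — violates constraint 5: syllable 1 onset /fp/: /f/ (fricative, 2) → /p/ (stop, 1) does not rise → not permitted
lfew.dfi — violates constraint 5: syllable 1 onset /lf/: /l/ (liquid, 4) → /f/ (fricative, 2) does not rise → not permitted
jmup — violates constraint 5: syllable 1 onset /jm/: /j/ (glide, 5) → /m/ (nasal, 3) does not rise → not permitted
fip — σ1 onset /f/, coda /p/ ok → permitted
mlwet — violates constraint 4: syllable 1 onset /mlw/ has 3 consonants (> 2) → not permitted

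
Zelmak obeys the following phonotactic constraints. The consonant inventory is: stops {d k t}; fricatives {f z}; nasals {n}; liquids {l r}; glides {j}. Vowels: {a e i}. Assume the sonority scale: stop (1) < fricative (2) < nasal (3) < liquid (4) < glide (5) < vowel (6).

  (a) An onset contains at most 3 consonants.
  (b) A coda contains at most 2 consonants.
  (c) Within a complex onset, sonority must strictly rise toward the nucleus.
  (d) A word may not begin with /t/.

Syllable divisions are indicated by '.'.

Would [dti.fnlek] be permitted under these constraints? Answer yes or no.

[dti.fnlek] — violates constraint (c): syllable 1 onset /dt/: /d/ (stop, 1) → /t/ (stop, 1) does not rise → not permitted

no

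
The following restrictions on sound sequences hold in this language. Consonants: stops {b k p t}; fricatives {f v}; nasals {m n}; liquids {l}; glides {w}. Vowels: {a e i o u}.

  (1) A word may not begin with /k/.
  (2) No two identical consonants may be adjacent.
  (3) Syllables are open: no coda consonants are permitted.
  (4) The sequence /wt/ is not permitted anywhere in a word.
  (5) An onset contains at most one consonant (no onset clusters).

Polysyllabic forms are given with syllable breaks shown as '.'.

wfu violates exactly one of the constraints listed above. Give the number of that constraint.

5

wfu: syllable 1 onset /wf/ has 2 consonants (> 1).
This is a violation of constraint 5: "An onset contains at most one consonant (no onset clusters)."
The remaining constraints (1, 2, 3, 4) are satisfied.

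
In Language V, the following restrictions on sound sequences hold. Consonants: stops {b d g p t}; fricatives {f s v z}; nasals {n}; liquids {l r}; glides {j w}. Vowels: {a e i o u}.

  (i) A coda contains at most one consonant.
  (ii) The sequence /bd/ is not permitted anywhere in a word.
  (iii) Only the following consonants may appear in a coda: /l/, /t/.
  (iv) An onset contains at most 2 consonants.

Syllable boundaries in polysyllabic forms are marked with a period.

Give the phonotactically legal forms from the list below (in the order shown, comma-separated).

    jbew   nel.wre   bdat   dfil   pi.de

jbew — violates constraint (iii): syllable 1 coda contains /w/, which is not a licensed coda consonant → phonotactically illegal
nel.wre — σ1 onset /n/, coda /l/ ok; σ2 onset /wr/ (2C), coda /∅/ ok → phonotactically legal
bdat — violates constraint (ii): contains banned sequence /bd/ → phonotactically illegal
dfil — σ1 onset /df/ (2C), coda /l/ ok → phonotactically legal
pi.de — σ1 onset /p/, coda /∅/ ok; σ2 onset /d/, coda /∅/ ok → phonotactically legal

nel.wre, dfil, pi.de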